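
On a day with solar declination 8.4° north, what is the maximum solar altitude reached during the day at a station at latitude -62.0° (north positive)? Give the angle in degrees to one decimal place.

At local solar noon the hour angle is zero, so the elevation is 90° − |φ − δ| = 90° − |-62.0° − (8.4°)| = 90° − 70.4° = 19.6°.

19.6°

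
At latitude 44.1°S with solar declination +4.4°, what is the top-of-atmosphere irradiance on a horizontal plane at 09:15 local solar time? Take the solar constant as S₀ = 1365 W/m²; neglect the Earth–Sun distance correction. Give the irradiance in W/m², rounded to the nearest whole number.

662 W/m²

Hour angle H = 15° × (9.25 − 12) = -41.25°.
With φ = -44.1°, δ = 4.4°, H = -41.25°: sin φ sin δ = -0.0534, cos φ cos δ cos H = 0.5383, so cos θ_z = 0.4849.
Top-of-atmosphere irradiance = S₀ cos θ_z = 1365 × 0.4849 = 661.89 W/m².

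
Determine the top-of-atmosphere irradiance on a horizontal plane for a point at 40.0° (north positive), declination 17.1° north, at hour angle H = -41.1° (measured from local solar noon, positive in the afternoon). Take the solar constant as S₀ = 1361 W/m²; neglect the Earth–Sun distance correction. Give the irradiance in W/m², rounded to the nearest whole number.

1008 W/m²

With φ = 40.0°, δ = 17.1°, H = -41.10°: sin φ sin δ = 0.1890, cos φ cos δ cos H = 0.5517, so cos θ_z = 0.7407.
Top-of-atmosphere irradiance = S₀ cos θ_z = 1361 × 0.7407 = 1008.09 W/m².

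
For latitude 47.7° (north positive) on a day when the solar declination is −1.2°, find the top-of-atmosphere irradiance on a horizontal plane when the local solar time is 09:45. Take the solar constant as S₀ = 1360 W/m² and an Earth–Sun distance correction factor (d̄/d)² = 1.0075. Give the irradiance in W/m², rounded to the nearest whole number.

745 W/m²

Hour angle H = 15° × (9.75 − 12) = -33.75°.
cos θ_z = sin(47.7°) sin(-1.2°) + cos(47.7°) cos(-1.2°) cos(-33.75°) = -0.0155 + 0.5595 = 0.5440.
Top-of-atmosphere irradiance = S₀ (d̄/d)² cos θ_z = 1360 × 1.0075 × 0.5440 = 745.39 W/m².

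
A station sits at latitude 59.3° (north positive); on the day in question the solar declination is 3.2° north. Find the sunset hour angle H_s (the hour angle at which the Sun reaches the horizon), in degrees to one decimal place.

95.4°

−tan φ tan δ = −(1.6842)(0.0559) = -0.0941; H_s = arccos(-0.0941) = 95.40°.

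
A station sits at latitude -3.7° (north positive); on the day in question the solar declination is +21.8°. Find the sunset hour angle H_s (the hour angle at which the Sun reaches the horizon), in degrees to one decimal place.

The sunset hour angle satisfies cos H_s = −tan φ tan δ = 0.0259, giving H_s = 88.52°.

88.5°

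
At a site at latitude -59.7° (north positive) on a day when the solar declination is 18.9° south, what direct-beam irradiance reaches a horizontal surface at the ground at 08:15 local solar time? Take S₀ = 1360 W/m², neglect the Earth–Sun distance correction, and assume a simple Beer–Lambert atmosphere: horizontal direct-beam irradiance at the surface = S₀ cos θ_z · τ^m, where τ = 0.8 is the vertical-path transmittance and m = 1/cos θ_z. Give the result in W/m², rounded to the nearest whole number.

492 W/m²

Hour angle H = 15° × (8.25 − 12) = -56.25°.
cos θ_z = sin φ sin δ + cos φ cos δ cos H = (-0.8634)(-0.3239) + (0.5045)(0.9461)(0.5556) = 0.5448.
Air mass m = 1/cos θ_z = 1/0.5448 = 1.836; τ^m = 0.8^1.836 = 0.6639.
Surface direct beam = 1360 × 0.5448 × 0.6639 = 491.90 W/m².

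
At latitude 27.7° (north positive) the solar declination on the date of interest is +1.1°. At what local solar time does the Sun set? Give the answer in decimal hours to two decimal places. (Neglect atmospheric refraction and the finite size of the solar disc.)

18.04 h

cos H_s = −tan(27.7°) · tan(1.1°) = -0.0101, so H_s = arccos(-0.0101) = 90.58°.
Sunset is at 12 + H_s/15 = 12 + 6.039 = 18.039 h local solar time.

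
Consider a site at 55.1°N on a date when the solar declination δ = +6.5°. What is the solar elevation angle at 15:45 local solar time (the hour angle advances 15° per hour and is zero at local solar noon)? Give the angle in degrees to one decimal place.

Hour angle H = 15° × (15.75 − 12) = 56.25°.
With φ = 55.1°, δ = 6.5°, H = 56.25°: sin φ sin δ = 0.0928, cos φ cos δ cos H = 0.3158, so cos θ_z = 0.4086.
θ_z = arccos(0.4086) = 65.88°, so the elevation is 90° − 65.88° = 24.12°.

24.1°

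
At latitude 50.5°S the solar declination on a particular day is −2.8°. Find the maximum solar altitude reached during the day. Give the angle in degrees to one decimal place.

At local solar noon the hour angle is zero, so the elevation is 90° − |φ − δ| = 90° − |-50.5° − (-2.8°)| = 90° − 47.7° = 42.3°.

42.3°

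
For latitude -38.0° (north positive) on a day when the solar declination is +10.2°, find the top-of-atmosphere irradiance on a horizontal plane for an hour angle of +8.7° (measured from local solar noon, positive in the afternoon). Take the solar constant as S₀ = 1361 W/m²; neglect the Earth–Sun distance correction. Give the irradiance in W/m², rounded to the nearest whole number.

895 W/m²

cos θ_z = sin(-38.0°) sin(10.2°) + cos(-38.0°) cos(10.2°) cos(8.70°) = -0.1090 + 0.7666 = 0.6576.
Top-of-atmosphere irradiance = S₀ cos θ_z = 1361 × 0.6576 = 894.99 W/m².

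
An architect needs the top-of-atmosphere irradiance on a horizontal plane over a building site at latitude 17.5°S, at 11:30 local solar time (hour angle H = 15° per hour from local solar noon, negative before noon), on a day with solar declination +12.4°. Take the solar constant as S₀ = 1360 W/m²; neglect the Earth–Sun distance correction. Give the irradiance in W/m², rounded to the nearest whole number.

1168 W/m²

Hour angle H = 15° × (11.5 − 12) = -7.50°.
With φ = -17.5°, δ = 12.4°, H = -7.50°: sin φ sin δ = -0.0646, cos φ cos δ cos H = 0.9235, so cos θ_z = 0.8589.
Top-of-atmosphere irradiance = S₀ cos θ_z = 1360 × 0.8589 = 1168.10 W/m².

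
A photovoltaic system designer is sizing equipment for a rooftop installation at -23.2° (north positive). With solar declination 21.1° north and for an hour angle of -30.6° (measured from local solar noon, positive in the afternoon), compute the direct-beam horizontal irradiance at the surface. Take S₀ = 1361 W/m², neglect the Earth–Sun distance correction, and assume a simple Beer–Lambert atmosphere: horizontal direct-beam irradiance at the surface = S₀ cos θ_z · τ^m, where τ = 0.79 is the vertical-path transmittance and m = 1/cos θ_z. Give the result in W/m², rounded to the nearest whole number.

With φ = -23.2°, δ = 21.1°, H = -30.60°: sin φ sin δ = -0.1418, cos φ cos δ cos H = 0.7381, so cos θ_z = 0.5963.
Air mass m = 1/cos θ_z = 1/0.5963 = 1.677; τ^m = 0.79^1.677 = 0.6735.
Surface direct beam = 1361 × 0.5963 × 0.6735 = 546.59 W/m².

547 W/m²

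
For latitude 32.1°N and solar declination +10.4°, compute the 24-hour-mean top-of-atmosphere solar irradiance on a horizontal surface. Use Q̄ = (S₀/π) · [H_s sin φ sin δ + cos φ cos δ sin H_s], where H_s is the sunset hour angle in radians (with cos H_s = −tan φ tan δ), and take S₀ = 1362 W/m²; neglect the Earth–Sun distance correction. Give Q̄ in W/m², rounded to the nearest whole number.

429 W/m²

cos H_s = −tan(32.1°) · tan(10.4°) = -0.1151, so H_s = arccos(-0.1151) = 96.61°. In radians, H_s = 1.6862.
H_s sin φ sin δ = 1.6862 × 0.5314 × 0.1805 = 0.1617.
cos φ cos δ sin H_s = 0.8471 × 0.9836 × 0.9933 = 0.8276.
Q̄ = (1362/π) × (0.1617 + 0.8276) = 433.54 × 0.9893 = 428.90 W/m².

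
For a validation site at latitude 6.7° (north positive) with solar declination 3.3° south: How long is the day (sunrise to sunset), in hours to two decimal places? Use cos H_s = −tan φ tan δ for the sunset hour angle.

11.95 hours

cos H_s = −tan(6.7°) · tan(-3.3°) = 0.0068, so H_s = arccos(0.0068) = 89.61°.
Day length = 2 H_s / 15° h⁻¹ = 179.22° / 15 = 11.948 h.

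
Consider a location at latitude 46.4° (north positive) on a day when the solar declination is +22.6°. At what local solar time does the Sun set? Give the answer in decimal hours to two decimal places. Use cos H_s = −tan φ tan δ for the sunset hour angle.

19.73 h

−tan φ tan δ = −(1.0501)(0.4163) = -0.4372; H_s = arccos(-0.4372) = 115.93°.
Sunset is at 12 + H_s/15 = 12 + 7.729 = 19.729 h local solar time.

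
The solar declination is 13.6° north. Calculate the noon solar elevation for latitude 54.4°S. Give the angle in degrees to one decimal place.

22.0°

At local solar noon the hour angle is zero, so the elevation is 90° − |φ − δ| = 90° − |-54.4° − (13.6°)| = 90° − 68.0° = 22.0°.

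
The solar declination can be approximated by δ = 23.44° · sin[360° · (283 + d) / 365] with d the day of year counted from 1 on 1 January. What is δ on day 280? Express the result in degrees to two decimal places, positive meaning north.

360 × (283 + 280) / 365 = 555.288°; sin(555.288°) = -0.2637.
δ = 23.44 × -0.2637 = -6.181° ≈ -6.18°.

-6.18°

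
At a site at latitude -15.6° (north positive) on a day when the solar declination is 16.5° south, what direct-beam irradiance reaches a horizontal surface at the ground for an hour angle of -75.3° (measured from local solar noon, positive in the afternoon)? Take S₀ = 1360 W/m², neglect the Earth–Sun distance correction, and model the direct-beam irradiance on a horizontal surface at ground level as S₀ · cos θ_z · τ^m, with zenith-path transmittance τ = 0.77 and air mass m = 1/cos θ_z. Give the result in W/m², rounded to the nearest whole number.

182 W/m²

cos θ_z = sin φ sin δ + cos φ cos δ cos H = (-0.2689)(-0.2840) + (0.9632)(0.9588)(0.2538) = 0.3108.
Air mass m = 1/cos θ_z = 1/0.3108 = 3.218; τ^m = 0.77^3.218 = 0.4312.
Surface direct beam = 1360 × 0.3108 × 0.4312 = 182.26 W/m².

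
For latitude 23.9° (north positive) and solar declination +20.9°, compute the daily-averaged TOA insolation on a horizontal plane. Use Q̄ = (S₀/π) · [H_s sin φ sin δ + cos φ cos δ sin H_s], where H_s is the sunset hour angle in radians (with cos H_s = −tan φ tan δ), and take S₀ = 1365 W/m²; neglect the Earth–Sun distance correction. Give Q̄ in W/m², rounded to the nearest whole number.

The sunset hour angle satisfies cos H_s = −tan φ tan δ = -0.1692, giving H_s = 99.74°. In radians, H_s = 1.7408.
H_s sin φ sin δ = 1.7408 × 0.4051 × 0.3567 = 0.2515.
cos φ cos δ sin H_s = 0.9143 × 0.9342 × 0.9856 = 0.8418.
Q̄ = (1365/π) × (0.2515 + 0.8418) = 434.49 × 1.0933 = 475.03 W/m².

475 W/m²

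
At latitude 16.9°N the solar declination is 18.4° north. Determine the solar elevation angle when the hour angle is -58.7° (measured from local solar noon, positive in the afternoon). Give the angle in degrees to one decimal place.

With φ = 16.9°, δ = 18.4°, H = -58.70°: sin φ sin δ = 0.0918, cos φ cos δ cos H = 0.4717, so cos θ_z = 0.5635.
θ_z = arccos(0.5635) = 55.70°, so the elevation is 90° − 55.70° = 34.30°.

34.3°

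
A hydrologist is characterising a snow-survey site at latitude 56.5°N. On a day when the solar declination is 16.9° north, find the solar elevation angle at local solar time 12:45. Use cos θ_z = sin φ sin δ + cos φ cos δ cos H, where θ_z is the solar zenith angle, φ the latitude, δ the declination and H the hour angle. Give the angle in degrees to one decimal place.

Hour angle H = 15° × (12.75 − 12) = 11.25°.
With φ = 56.5°, δ = 16.9°, H = 11.25°: sin φ sin δ = 0.2424, cos φ cos δ cos H = 0.5180, so cos θ_z = 0.7604.
θ_z = arccos(0.7604) = 40.50°, so the elevation is 90° − 40.50° = 49.50°.

49.5°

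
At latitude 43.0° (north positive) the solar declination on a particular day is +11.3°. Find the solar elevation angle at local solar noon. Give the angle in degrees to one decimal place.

58.3°

At local solar noon the hour angle is zero, so the elevation is 90° − |φ − δ| = 90° − |43.0° − (11.3°)| = 90° − 31.7° = 58.3°.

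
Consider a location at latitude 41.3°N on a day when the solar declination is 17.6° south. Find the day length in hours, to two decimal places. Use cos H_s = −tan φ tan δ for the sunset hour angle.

cos H_s = −tan(41.3°) · tan(-17.6°) = 0.2787, so H_s = arccos(0.2787) = 73.82°.
Day length = 2 H_s / 15° h⁻¹ = 147.64° / 15 = 9.843 h.

9.84 hours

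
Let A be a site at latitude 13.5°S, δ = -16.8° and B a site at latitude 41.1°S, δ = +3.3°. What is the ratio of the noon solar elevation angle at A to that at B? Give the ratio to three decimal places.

A: 90° − |-13.5 − (-16.8)| = 86.70°.
B: 90° − |-41.1 − (3.3)| = 45.60°.
Ratio A/B = 86.7000 / 45.6000 = 1.9013.

1.901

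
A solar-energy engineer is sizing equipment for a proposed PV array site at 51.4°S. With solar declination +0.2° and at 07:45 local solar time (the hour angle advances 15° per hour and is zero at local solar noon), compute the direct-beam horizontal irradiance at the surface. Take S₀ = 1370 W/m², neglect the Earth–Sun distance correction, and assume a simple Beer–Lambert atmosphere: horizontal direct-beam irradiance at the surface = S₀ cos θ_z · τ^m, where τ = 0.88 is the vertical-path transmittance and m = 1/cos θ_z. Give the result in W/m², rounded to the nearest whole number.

234 W/m²

Hour angle H = 15° × (7.75 − 12) = -63.75°.
cos θ_z = sin(-51.4°) sin(0.2°) + cos(-51.4°) cos(0.2°) cos(-63.75°) = -0.0027 + 0.2759 = 0.2732.
Air mass m = 1/cos θ_z = 1/0.2732 = 3.660; τ^m = 0.88^3.660 = 0.6263.
Surface direct beam = 1370 × 0.2732 × 0.6263 = 234.41 W/m².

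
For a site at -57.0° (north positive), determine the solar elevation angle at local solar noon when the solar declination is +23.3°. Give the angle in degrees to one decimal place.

At local solar noon the hour angle is zero, so the elevation is 90° − |φ − δ| = 90° − |-57.0° − (23.3°)| = 90° − 80.3° = 9.7°.

9.7°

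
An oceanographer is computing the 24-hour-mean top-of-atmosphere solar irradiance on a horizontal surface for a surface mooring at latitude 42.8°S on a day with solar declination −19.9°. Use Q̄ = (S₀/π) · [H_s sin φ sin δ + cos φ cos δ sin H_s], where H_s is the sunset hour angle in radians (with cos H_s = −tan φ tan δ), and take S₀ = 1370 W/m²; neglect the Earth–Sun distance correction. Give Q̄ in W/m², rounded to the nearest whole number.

476 W/m²

The sunset hour angle satisfies cos H_s = −tan φ tan δ = -0.3352, giving H_s = 109.58°. In radians, H_s = 1.9125.
H_s sin φ sin δ = 1.9125 × -0.6794 × -0.3404 = 0.4423.
cos φ cos δ sin H_s = 0.7337 × 0.9403 × 0.9422 = 0.6500.
Q̄ = (1370/π) × (0.4423 + 0.6500) = 436.08 × 1.0923 = 476.33 W/m².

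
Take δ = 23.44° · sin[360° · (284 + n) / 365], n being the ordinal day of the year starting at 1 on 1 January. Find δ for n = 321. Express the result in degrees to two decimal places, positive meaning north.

360 × (284 + 321) / 365 = 596.712°; sin(596.712°) = -0.8359.
δ = 23.44 × -0.8359 = -19.593° ≈ -19.59°.

-19.59°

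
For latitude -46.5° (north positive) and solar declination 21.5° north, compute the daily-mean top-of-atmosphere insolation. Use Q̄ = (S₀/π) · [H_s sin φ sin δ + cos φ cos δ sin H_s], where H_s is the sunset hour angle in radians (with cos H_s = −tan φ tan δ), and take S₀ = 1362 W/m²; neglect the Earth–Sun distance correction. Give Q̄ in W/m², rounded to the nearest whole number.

−tan φ tan δ = −(-1.0538)(0.3939) = 0.4151; H_s = arccos(0.4151) = 65.47°. In radians, H_s = 1.1427.
H_s sin φ sin δ = 1.1427 × -0.7254 × 0.3665 = -0.3038.
cos φ cos δ sin H_s = 0.6884 × 0.9304 × 0.9098 = 0.5827.
Q̄ = (1362/π) × (-0.3038 + 0.5827) = 433.54 × 0.2789 = 120.91 W/m².

121 W/m²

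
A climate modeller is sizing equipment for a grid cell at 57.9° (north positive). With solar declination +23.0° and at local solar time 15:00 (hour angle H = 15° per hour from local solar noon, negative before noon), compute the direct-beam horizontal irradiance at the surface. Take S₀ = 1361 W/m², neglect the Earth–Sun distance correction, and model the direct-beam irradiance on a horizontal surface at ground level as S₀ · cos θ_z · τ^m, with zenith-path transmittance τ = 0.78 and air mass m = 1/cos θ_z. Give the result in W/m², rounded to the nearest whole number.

Hour angle H = 15° × (15 − 12) = 45.00°.
cos θ_z = sin(57.9°) sin(23.0°) + cos(57.9°) cos(23.0°) cos(45.00°) = 0.3310 + 0.3459 = 0.6769.
Air mass m = 1/cos θ_z = 1/0.6769 = 1.477; τ^m = 0.78^1.477 = 0.6928.
Surface direct beam = 1361 × 0.6769 × 0.6928 = 638.25 W/m².

638 W/m²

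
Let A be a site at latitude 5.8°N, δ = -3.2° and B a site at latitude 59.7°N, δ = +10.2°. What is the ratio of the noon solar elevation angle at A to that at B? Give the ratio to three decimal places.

A: 90° − |5.8 − (-3.2)| = 81.00°.
B: 90° − |59.7 − (10.2)| = 40.50°.
Ratio A/B = 81.0000 / 40.5000 = 2.0000.

2.000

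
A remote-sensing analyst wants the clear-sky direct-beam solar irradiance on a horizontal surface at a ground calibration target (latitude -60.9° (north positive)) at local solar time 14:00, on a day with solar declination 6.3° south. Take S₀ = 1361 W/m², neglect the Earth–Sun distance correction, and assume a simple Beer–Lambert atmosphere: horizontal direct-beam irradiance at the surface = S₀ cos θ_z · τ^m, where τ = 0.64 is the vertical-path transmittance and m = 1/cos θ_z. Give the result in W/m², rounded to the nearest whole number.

294 W/m²

Hour angle H = 15° × (14 − 12) = 30.00°.
cos θ_z = sin(-60.9°) sin(-6.3°) + cos(-60.9°) cos(-6.3°) cos(30.00°) = 0.0959 + 0.4186 = 0.5145.
Air mass m = 1/cos θ_z = 1/0.5145 = 1.944; τ^m = 0.64^1.944 = 0.4200.
Surface direct beam = 1361 × 0.5145 × 0.4200 = 294.10 W/m².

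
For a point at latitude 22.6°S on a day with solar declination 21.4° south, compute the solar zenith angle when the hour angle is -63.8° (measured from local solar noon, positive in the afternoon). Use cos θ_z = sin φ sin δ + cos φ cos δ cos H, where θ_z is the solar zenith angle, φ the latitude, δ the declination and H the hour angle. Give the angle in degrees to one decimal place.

cos θ_z = sin φ sin δ + cos φ cos δ cos H = (-0.3843)(-0.3649) + (0.9232)(0.9311)(0.4415) = 0.5197.
θ_z = arccos(0.5197) = 58.69°.

58.7°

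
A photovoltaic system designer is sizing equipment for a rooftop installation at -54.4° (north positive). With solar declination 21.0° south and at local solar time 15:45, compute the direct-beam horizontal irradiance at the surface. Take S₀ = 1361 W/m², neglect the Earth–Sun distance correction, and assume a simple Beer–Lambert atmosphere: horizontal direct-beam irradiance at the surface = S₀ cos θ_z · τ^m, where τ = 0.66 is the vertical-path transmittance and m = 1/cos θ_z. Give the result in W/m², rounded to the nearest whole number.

Hour angle H = 15° × (15.75 − 12) = 56.25°.
cos θ_z = sin(-54.4°) sin(-21.0°) + cos(-54.4°) cos(-21.0°) cos(56.25°) = 0.2914 + 0.3019 = 0.5933.
Air mass m = 1/cos θ_z = 1/0.5933 = 1.685; τ^m = 0.66^1.685 = 0.4965.
Surface direct beam = 1361 × 0.5933 × 0.4965 = 400.91 W/m².

401 W/m²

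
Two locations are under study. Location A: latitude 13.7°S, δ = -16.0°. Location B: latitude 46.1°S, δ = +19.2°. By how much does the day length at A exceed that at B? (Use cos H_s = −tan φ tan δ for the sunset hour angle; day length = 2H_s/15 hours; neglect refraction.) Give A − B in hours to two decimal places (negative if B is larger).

A: H_s = arccos(−tan -13.7° · tan -16.0°) = 94.01°, so 2H_s/15 = 12.5347 h.
B: H_s = arccos(−tan -46.1° · tan 19.2°) = 68.78°, so 2H_s/15 = 9.1707 h.
A − B = 12.5347 − 9.1707 = 3.3640 h.

+3.36 h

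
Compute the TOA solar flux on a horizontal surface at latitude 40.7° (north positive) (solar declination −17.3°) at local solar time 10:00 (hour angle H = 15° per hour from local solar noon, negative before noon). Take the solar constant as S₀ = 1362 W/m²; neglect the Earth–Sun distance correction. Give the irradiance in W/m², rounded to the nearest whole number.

Hour angle H = 15° × (10 − 12) = -30.00°.
With φ = 40.7°, δ = -17.3°, H = -30.00°: sin φ sin δ = -0.1939, cos φ cos δ cos H = 0.6269, so cos θ_z = 0.4330.
Top-of-atmosphere irradiance = S₀ cos θ_z = 1362 × 0.4330 = 589.75 W/m².

590 W/m²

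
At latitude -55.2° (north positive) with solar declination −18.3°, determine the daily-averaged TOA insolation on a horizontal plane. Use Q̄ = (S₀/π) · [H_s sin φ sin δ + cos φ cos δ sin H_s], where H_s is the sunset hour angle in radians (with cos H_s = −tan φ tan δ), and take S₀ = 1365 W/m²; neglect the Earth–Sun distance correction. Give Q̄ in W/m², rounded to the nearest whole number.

439 W/m²

cos H_s = −tan(-55.2°) · tan(-18.3°) = -0.4758, so H_s = arccos(-0.4758) = 118.41°. In radians, H_s = 2.0666.
H_s sin φ sin δ = 2.0666 × -0.8211 × -0.3140 = 0.5328.
cos φ cos δ sin H_s = 0.5707 × 0.9494 × 0.8796 = 0.4766.
Q̄ = (1365/π) × (0.5328 + 0.4766) = 434.49 × 1.0094 = 438.57 W/m².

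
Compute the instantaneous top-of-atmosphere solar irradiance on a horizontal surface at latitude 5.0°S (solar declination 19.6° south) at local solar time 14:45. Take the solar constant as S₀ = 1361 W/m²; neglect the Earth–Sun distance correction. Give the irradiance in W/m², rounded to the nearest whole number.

1000 W/m²

Hour angle H = 15° × (14.75 − 12) = 41.25°.
cos θ_z = sin(-5.0°) sin(-19.6°) + cos(-5.0°) cos(-19.6°) cos(41.25°) = 0.0292 + 0.7056 = 0.7348.
Top-of-atmosphere irradiance = S₀ cos θ_z = 1361 × 0.7348 = 1000.06 W/m².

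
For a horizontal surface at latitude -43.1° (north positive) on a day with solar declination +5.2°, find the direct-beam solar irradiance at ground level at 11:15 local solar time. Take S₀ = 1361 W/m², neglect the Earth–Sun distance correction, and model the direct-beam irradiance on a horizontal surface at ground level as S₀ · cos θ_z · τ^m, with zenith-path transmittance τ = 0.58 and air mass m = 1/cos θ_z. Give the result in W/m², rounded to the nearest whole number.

Hour angle H = 15° × (11.25 − 12) = -11.25°.
cos θ_z = sin φ sin δ + cos φ cos δ cos H = (-0.6833)(0.0906) + (0.7302)(0.9959)(0.9808) = 0.6513.
Air mass m = 1/cos θ_z = 1/0.6513 = 1.535; τ^m = 0.58^1.535 = 0.4334.
Surface direct beam = 1361 × 0.6513 × 0.4334 = 384.17 W/m².

384 W/m²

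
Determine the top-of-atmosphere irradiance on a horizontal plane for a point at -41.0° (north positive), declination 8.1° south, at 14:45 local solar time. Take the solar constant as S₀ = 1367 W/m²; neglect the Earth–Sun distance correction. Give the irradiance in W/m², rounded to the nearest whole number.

Hour angle H = 15° × (14.75 − 12) = 41.25°.
With φ = -41.0°, δ = -8.1°, H = 41.25°: sin φ sin δ = 0.0924, cos φ cos δ cos H = 0.5618, so cos θ_z = 0.6542.
Top-of-atmosphere irradiance = S₀ cos θ_z = 1367 × 0.6542 = 894.29 W/m².

894 W/m²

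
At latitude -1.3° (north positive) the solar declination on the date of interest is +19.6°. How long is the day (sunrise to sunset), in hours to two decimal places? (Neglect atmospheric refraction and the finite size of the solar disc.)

11.94 hours

The sunset hour angle satisfies cos H_s = −tan φ tan δ = 0.0081, giving H_s = 89.54°.
Day length = 2 H_s / 15° h⁻¹ = 179.08° / 15 = 11.939 h.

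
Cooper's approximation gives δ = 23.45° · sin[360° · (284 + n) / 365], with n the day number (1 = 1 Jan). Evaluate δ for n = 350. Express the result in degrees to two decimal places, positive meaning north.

360 × (284 + 350) / 365 = 625.315°; sin(625.315°) = -0.9967.
δ = 23.45 × -0.9967 = -23.373° ≈ -23.37°.

-23.37°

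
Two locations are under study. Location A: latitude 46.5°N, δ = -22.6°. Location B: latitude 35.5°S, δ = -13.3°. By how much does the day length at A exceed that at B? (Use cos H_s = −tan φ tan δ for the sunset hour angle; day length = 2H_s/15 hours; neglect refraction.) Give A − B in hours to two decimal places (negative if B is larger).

-4.76 h

A: H_s = arccos(−tan 46.5° · tan -22.6°) = 63.98°, so 2H_s/15 = 8.5307 h.
B: H_s = arccos(−tan -35.5° · tan -13.3°) = 99.71°, so 2H_s/15 = 13.2947 h.
A − B = 8.5307 − 13.2947 = -4.7640 h.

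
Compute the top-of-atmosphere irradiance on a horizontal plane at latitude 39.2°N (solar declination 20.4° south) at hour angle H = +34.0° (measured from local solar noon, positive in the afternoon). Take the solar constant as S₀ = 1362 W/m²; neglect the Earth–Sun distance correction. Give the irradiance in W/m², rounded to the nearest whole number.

With φ = 39.2°, δ = -20.4°, H = 34.00°: sin φ sin δ = -0.2203, cos φ cos δ cos H = 0.6022, so cos θ_z = 0.3819.
Top-of-atmosphere irradiance = S₀ cos θ_z = 1362 × 0.3819 = 520.15 W/m².

520 W/m²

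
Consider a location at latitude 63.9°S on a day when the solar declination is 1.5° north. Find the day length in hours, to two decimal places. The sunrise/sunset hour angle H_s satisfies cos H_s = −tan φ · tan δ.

−tan φ tan δ = −(-2.0413)(0.0262) = 0.0535; H_s = arccos(0.0535) = 86.93°.
Day length = 2 H_s / 15° h⁻¹ = 173.86° / 15 = 11.591 h.

11.59 hours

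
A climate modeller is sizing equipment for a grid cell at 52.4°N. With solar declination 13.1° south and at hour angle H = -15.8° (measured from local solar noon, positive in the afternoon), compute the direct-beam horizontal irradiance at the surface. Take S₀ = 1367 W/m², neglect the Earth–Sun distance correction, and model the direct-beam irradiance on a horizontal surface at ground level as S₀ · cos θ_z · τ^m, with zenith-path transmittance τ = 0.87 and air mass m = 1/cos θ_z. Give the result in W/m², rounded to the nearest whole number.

cos θ_z = sin φ sin δ + cos φ cos δ cos H = (0.7923)(-0.2267) + (0.6101)(0.9740)(0.9622) = 0.3922.
Air mass m = 1/cos θ_z = 1/0.3922 = 2.550; τ^m = 0.87^2.550 = 0.7011.
Surface direct beam = 1367 × 0.3922 × 0.7011 = 375.89 W/m².

376 W/m²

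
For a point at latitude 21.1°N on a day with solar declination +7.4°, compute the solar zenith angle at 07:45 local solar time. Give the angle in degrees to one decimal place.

Hour angle H = 15° × (7.75 − 12) = -63.75°.
cos θ_z = sin(21.1°) sin(7.4°) + cos(21.1°) cos(7.4°) cos(-63.75°) = 0.0464 + 0.4092 = 0.4556.
θ_z = arccos(0.4556) = 62.90°.

62.9°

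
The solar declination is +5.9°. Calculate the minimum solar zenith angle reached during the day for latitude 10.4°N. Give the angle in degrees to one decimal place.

At local solar noon the hour angle is zero, so the zenith angle is |φ − δ| = |10.4° − (5.9°)| = 4.5°.

4.5°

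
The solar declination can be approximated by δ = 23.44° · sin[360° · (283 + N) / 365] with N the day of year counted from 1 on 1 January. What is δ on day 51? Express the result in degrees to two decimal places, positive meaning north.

360 × (283 + 51) / 365 = 329.425°; sin(329.425°) = -0.5087.
δ = 23.44 × -0.5087 = -11.924° ≈ -11.92°.

-11.92°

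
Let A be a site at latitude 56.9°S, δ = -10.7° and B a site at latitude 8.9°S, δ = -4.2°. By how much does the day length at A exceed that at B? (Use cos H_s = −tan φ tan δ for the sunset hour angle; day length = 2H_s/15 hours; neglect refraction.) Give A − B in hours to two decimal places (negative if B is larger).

+2.16 h

A: H_s = arccos(−tan -56.9° · tan -10.7°) = 106.85°, so 2H_s/15 = 14.2467 h.
B: H_s = arccos(−tan -8.9° · tan -4.2°) = 90.66°, so 2H_s/15 = 12.0880 h.
A − B = 14.2467 − 12.0880 = 2.1587 h.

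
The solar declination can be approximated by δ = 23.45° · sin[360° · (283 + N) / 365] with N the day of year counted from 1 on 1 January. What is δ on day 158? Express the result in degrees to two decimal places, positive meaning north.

+22.65°

360 × (283 + 158) / 365 = 434.959°; sin(434.959°) = 0.9657.
δ = 23.45 × 0.9657 = 22.646° ≈ +22.65°.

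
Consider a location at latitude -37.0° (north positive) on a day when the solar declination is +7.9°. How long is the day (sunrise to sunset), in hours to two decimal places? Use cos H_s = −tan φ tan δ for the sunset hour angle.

−tan φ tan δ = −(-0.7536)(0.1388) = 0.1046; H_s = arccos(0.1046) = 84.00°.
Day length = 2 H_s / 15° h⁻¹ = 168.00° / 15 = 11.200 h.

11.20 hours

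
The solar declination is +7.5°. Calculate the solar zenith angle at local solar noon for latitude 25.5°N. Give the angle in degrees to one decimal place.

At local solar noon the hour angle is zero, so the zenith angle is |φ − δ| = |25.5° − (7.5°)| = 18.0°.

18.0°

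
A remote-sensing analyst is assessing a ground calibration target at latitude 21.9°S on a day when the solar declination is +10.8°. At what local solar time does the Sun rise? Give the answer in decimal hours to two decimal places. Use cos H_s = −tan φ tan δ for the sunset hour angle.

−tan φ tan δ = −(-0.4020)(0.1908) = 0.0767; H_s = arccos(0.0767) = 85.60°.
Sunrise is at 12 − H_s/15 = 12 − 5.707 = 6.293 h local solar time.

6.29 h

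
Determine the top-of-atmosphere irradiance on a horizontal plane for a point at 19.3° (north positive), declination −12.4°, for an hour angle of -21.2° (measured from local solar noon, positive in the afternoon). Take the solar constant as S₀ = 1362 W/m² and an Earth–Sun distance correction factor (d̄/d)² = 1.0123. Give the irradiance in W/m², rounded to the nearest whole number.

1087 W/m²

With φ = 19.3°, δ = -12.4°, H = -21.20°: sin φ sin δ = -0.0710, cos φ cos δ cos H = 0.8594, so cos θ_z = 0.7884.
Top-of-atmosphere irradiance = S₀ (d̄/d)² cos θ_z = 1362 × 1.0123 × 0.7884 = 1087.01 W/m².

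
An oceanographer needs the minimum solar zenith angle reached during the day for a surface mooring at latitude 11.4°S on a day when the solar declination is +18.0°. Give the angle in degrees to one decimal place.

At local solar noon the hour angle is zero, so the zenith angle is |φ − δ| = |-11.4° − (18.0°)| = 29.4°.

29.4°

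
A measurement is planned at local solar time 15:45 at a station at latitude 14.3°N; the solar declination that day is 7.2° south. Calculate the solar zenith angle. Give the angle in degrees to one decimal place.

59.8°

Hour angle H = 15° × (15.75 − 12) = 56.25°.
cos θ_z = sin(14.3°) sin(-7.2°) + cos(14.3°) cos(-7.2°) cos(56.25°) = -0.0310 + 0.5341 = 0.5031.
θ_z = arccos(0.5031) = 59.79°.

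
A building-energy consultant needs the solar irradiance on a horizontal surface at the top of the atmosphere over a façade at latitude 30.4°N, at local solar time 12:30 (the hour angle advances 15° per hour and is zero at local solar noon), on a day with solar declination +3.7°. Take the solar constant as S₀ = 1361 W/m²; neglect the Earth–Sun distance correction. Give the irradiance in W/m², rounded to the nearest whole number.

Hour angle H = 15° × (12.5 − 12) = 7.50°.
cos θ_z = sin φ sin δ + cos φ cos δ cos H = (0.5060)(0.0645) + (0.8625)(0.9979)(0.9914) = 0.8859.
Top-of-atmosphere irradiance = S₀ cos θ_z = 1361 × 0.8859 = 1205.71 W/m².

1206 W/m²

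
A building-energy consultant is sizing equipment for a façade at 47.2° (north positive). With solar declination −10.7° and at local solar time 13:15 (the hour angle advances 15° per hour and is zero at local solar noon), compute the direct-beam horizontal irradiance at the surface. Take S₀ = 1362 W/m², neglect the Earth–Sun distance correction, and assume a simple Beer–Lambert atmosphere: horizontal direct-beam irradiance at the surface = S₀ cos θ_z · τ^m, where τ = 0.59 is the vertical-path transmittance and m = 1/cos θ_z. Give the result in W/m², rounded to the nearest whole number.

Hour angle H = 15° × (13.25 − 12) = 18.75°.
With φ = 47.2°, δ = -10.7°, H = 18.75°: sin φ sin δ = -0.1362, cos φ cos δ cos H = 0.6322, so cos θ_z = 0.4960.
Air mass m = 1/cos θ_z = 1/0.4960 = 2.016; τ^m = 0.59^2.016 = 0.3452.
Surface direct beam = 1362 × 0.4960 × 0.3452 = 233.20 W/m².

233 W/m²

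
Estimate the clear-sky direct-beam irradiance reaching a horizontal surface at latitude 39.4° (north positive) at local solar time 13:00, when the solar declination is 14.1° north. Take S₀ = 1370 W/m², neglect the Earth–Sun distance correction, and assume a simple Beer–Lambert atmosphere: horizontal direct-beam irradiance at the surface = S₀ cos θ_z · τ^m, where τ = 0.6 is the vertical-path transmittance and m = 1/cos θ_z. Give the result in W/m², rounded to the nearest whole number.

673 W/m²

Hour angle H = 15° × (13 − 12) = 15.00°.
cos θ_z = sin(39.4°) sin(14.1°) + cos(39.4°) cos(14.1°) cos(15.00°) = 0.1546 + 0.7239 = 0.8785.
Air mass m = 1/cos θ_z = 1/0.8785 = 1.138; τ^m = 0.6^1.138 = 0.5592.
Surface direct beam = 1370 × 0.8785 × 0.5592 = 673.02 W/m².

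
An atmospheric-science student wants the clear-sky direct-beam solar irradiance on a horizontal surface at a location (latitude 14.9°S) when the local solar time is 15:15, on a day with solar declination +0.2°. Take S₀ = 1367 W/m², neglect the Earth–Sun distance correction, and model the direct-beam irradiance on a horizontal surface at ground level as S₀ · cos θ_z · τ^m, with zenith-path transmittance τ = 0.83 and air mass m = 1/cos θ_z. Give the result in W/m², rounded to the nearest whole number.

Hour angle H = 15° × (15.25 − 12) = 48.75°.
cos θ_z = sin φ sin δ + cos φ cos δ cos H = (-0.2571)(0.0035) + (0.9664)(1.0000)(0.6593) = 0.6362.
Air mass m = 1/cos θ_z = 1/0.6362 = 1.572; τ^m = 0.83^1.572 = 0.7461.
Surface direct beam = 1367 × 0.6362 × 0.7461 = 648.87 W/m².

649 W/m²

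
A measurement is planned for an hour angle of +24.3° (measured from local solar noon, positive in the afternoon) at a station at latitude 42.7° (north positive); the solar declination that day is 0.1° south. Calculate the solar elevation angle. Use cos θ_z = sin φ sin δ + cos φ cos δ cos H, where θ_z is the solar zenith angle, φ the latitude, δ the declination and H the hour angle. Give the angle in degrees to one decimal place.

42.0°

cos θ_z = sin(42.7°) sin(-0.1°) + cos(42.7°) cos(-0.1°) cos(24.30°) = -0.0012 + 0.6698 = 0.6686.
θ_z = arccos(0.6686) = 48.04°, so the elevation is 90° − 48.04° = 41.96°.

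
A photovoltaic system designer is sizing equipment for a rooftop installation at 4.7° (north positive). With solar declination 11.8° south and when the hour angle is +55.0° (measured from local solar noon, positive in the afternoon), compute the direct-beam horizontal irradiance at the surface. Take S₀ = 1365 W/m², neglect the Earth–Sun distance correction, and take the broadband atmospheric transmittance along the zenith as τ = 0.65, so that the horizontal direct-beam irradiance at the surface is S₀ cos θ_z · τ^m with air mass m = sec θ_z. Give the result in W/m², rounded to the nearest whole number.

With φ = 4.7°, δ = -11.8°, H = 55.00°: sin φ sin δ = -0.0168, cos φ cos δ cos H = 0.5596, so cos θ_z = 0.5428.
Air mass m = 1/cos θ_z = 1/0.5428 = 1.842; τ^m = 0.65^1.842 = 0.4523.
Surface direct beam = 1365 × 0.5428 × 0.4523 = 335.12 W/m².

335 W/m²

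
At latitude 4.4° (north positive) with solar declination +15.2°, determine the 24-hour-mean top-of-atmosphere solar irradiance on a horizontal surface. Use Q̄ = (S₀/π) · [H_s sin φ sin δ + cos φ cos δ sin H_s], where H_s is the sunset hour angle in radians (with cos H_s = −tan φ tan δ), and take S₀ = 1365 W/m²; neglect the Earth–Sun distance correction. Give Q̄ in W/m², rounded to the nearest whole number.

432 W/m²

−tan φ tan δ = −(0.0769)(0.2717) = -0.0209; H_s = arccos(-0.0209) = 91.20°. In radians, H_s = 1.5917.
H_s sin φ sin δ = 1.5917 × 0.0767 × 0.2622 = 0.0320.
cos φ cos δ sin H_s = 0.9971 × 0.9650 × 0.9998 = 0.9620.
Q̄ = (1365/π) × (0.0320 + 0.9620) = 434.49 × 0.9940 = 431.88 W/m².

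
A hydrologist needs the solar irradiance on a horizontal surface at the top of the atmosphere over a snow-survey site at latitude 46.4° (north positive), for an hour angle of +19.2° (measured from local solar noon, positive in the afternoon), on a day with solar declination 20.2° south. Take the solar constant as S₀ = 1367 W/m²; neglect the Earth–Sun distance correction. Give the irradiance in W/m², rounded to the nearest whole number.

cos θ_z = sin(46.4°) sin(-20.2°) + cos(46.4°) cos(-20.2°) cos(19.20°) = -0.2501 + 0.6112 = 0.3611.
Top-of-atmosphere irradiance = S₀ cos θ_z = 1367 × 0.3611 = 493.62 W/m².

494 W/m²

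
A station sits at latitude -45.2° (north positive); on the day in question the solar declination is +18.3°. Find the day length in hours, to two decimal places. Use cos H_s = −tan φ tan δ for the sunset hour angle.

9.41 hours

−tan φ tan δ = −(-1.0070)(0.3307) = 0.3330; H_s = arccos(0.3330) = 70.55°.
Day length = 2 H_s / 15° h⁻¹ = 141.10° / 15 = 9.407 h.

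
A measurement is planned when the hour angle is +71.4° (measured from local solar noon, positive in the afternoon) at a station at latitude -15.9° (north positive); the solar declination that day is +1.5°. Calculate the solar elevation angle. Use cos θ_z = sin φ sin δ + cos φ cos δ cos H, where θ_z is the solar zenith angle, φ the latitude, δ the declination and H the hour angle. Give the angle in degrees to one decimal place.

17.4°

cos θ_z = sin(-15.9°) sin(1.5°) + cos(-15.9°) cos(1.5°) cos(71.40°) = -0.0072 + 0.3067 = 0.2995.
θ_z = arccos(0.2995) = 72.57°, so the elevation is 90° − 72.57° = 17.43°.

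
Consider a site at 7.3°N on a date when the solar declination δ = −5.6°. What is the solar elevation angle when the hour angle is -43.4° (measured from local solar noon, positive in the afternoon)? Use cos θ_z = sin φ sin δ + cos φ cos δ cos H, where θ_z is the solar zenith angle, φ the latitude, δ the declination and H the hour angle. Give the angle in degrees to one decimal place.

cos θ_z = sin φ sin δ + cos φ cos δ cos H = (0.1271)(-0.0976) + (0.9919)(0.9952)(0.7266) = 0.7049.
θ_z = arccos(0.7049) = 45.18°, so the elevation is 90° − 45.18° = 44.82°.

44.8°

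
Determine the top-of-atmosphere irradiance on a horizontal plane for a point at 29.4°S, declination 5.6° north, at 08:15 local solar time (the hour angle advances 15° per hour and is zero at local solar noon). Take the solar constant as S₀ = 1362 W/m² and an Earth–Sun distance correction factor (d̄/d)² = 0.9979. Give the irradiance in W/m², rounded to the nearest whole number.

Hour angle H = 15° × (8.25 − 12) = -56.25°.
With φ = -29.4°, δ = 5.6°, H = -56.25°: sin φ sin δ = -0.0479, cos φ cos δ cos H = 0.4817, so cos θ_z = 0.4338.
Top-of-atmosphere irradiance = S₀ (d̄/d)² cos θ_z = 1362 × 0.9979 × 0.4338 = 589.59 W/m².

590 W/m²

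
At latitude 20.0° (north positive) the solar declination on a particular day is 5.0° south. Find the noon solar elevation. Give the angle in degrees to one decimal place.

65.0°

At local solar noon the hour angle is zero, so the elevation is 90° − |φ − δ| = 90° − |20.0° − (-5.0°)| = 90° − 25.0° = 65.0°.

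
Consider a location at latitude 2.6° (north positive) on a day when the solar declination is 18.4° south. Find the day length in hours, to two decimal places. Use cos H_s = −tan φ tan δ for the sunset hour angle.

The sunset hour angle satisfies cos H_s = −tan φ tan δ = 0.0151, giving H_s = 89.13°.
Day length = 2 H_s / 15° h⁻¹ = 178.26° / 15 = 11.884 h.

11.88 hours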